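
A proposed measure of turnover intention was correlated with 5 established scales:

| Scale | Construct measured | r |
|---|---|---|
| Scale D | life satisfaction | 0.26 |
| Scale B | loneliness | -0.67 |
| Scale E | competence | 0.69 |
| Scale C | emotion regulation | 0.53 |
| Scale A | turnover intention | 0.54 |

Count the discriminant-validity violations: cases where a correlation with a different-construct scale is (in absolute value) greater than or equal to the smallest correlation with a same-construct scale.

Convergent (same construct = turnover intention): Scale A.
Smallest convergent = 0.54. Discriminant |r|: 0.26, 0.67, 0.69, 0.53; count ≥ 0.54 → 2.

2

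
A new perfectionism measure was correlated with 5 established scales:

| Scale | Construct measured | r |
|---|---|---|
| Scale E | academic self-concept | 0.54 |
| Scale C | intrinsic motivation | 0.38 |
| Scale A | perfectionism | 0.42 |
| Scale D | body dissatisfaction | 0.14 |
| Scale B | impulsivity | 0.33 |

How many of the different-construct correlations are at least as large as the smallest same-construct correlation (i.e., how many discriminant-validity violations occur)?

1

Convergent (same construct = perfectionism): Scale A.
Smallest convergent = 0.42. Discriminant values: 0.54, 0.38, 0.14, 0.33; count ≥ 0.42 → 1.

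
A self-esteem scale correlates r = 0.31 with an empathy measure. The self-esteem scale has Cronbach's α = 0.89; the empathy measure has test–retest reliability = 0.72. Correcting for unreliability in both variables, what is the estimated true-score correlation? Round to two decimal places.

r_true = r_obs / √(r_xx · r_yy) = 0.31 / √(0.89 × 0.72) = 0.31 / √0.6408 = 0.31 / 0.8005 ≈ 0.39.

0.39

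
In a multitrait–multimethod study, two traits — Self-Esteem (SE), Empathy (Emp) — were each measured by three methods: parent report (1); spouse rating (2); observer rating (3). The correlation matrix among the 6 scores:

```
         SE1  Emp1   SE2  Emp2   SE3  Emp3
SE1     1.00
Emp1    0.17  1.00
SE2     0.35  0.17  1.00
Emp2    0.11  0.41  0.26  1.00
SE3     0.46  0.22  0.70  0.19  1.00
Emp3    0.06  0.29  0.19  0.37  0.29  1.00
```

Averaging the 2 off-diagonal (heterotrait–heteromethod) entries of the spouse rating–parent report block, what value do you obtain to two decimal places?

HTHM values (method 2 × method 1): 0.17, 0.11; mean = 0.28/2 = 0.14.

0.14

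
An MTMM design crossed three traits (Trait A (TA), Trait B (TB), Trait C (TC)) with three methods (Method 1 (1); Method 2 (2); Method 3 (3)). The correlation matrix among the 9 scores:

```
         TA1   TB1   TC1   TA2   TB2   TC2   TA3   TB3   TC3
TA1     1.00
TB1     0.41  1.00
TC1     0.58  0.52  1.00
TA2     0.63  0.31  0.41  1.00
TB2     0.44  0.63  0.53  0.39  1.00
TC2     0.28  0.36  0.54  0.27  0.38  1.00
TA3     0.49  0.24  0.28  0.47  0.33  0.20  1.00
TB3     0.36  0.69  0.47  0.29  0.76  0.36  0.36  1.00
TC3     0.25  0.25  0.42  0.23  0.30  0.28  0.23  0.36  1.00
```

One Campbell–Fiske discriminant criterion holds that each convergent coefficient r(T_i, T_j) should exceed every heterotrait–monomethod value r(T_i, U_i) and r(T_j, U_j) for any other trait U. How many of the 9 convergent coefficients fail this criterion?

4

Convergent coefficients and their comparison sets:
TA (methods 1·2): 0.63 vs {0.41, 0.39, 0.58, 0.27} → pass.
TA (methods 1·3): 0.49 vs {0.41, 0.36, 0.58, 0.23} → fail.
TA (methods 2·3): 0.47 vs {0.39, 0.36, 0.27, 0.23} → pass.
TB (methods 1·2): 0.63 vs {0.41, 0.39, 0.52, 0.38} → pass.
TB (methods 1·3): 0.69 vs {0.41, 0.36, 0.52, 0.36} → pass.
TB (methods 2·3): 0.76 vs {0.39, 0.36, 0.38, 0.36} → pass.
TC (methods 1·2): 0.54 vs {0.58, 0.27, 0.52, 0.38} → fail.
TC (methods 1·3): 0.42 vs {0.58, 0.23, 0.52, 0.36} → fail.
TC (methods 2·3): 0.28 vs {0.27, 0.23, 0.38, 0.36} → fail.
4 of 9 fail.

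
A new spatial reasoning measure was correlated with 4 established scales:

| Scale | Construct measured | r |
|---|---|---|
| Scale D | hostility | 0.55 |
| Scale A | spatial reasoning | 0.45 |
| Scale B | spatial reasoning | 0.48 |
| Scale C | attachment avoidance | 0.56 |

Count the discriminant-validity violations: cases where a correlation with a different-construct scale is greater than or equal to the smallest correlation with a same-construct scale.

2

Convergent (same construct = spatial reasoning): Scale A, Scale B.
Smallest convergent = 0.45. Discriminant values: 0.55, 0.56; count ≥ 0.45 → 2.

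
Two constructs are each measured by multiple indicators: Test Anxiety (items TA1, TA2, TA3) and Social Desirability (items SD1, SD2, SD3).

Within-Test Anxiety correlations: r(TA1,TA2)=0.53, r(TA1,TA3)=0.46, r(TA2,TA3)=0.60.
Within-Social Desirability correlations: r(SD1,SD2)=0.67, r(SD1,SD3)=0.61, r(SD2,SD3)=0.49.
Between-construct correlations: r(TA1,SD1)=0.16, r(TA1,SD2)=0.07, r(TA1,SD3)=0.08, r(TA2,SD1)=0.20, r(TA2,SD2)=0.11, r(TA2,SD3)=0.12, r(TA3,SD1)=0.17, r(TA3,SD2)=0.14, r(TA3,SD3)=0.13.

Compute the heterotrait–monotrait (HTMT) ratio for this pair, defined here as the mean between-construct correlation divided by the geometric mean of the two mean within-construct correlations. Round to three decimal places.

Mean between = 1.18/9 = 0.1311.
Mean within-TA = 1.59/3 = 0.5300; mean within-SD = 1.77/3 = 0.5900.
Geometric mean = √(0.5300 × 0.5900) = 0.5592.
HTMT = 0.1311 / 0.5592 = 0.234.

0.234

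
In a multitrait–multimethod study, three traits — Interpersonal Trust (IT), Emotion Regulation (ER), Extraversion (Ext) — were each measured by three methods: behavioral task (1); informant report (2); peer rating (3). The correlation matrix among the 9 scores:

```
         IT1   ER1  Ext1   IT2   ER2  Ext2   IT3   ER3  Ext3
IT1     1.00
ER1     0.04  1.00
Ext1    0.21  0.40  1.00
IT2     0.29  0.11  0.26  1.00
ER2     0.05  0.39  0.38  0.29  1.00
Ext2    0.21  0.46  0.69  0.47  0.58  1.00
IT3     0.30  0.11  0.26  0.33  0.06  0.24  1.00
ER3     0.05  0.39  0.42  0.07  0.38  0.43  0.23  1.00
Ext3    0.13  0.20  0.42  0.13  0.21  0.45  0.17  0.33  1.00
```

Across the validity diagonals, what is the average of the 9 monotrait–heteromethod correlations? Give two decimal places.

0.40

Convergent values: 0.29, 0.30, 0.33, 0.39, 0.39, 0.38, 0.69, 0.42, 0.45; mean = 3.64/9 = 0.40.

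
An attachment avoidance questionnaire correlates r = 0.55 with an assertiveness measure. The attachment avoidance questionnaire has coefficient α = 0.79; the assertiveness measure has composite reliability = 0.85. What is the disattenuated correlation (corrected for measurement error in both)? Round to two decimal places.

0.67

r_true = r_obs / √(r_xx · r_yy) = 0.55 / √(0.79 × 0.85) = 0.55 / √0.6715 = 0.55 / 0.8195 ≈ 0.67.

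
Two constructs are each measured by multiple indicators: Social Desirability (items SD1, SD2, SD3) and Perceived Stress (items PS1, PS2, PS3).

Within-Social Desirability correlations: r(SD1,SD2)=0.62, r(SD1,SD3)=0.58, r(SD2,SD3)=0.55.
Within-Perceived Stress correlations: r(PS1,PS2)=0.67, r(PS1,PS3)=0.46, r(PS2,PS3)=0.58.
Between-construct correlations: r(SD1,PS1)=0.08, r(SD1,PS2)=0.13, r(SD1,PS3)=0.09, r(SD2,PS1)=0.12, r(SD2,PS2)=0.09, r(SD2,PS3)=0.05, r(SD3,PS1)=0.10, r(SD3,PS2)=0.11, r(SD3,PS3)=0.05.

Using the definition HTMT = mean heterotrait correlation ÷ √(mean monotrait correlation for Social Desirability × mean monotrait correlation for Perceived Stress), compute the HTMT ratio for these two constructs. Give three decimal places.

0.158

Mean heterotrait r = 0.82/9 = 0.0911.
Mean within-SD = 1.75/3 = 0.5833; mean within-PS = 1.71/3 = 0.5700.
Geometric mean = √(0.5833 × 0.5700) = 0.5766.
HTMT = 0.0911 / 0.5766 = 0.158.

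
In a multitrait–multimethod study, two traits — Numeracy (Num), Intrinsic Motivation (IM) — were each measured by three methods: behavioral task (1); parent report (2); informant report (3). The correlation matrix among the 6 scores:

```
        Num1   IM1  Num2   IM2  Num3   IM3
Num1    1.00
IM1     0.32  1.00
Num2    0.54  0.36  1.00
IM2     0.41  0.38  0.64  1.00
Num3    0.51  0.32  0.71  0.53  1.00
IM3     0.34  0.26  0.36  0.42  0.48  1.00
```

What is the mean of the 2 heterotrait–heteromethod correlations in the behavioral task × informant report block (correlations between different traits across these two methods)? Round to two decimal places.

HTHM values (method 1 × method 3): 0.34, 0.32; mean = 0.66/2 = 0.33.

0.33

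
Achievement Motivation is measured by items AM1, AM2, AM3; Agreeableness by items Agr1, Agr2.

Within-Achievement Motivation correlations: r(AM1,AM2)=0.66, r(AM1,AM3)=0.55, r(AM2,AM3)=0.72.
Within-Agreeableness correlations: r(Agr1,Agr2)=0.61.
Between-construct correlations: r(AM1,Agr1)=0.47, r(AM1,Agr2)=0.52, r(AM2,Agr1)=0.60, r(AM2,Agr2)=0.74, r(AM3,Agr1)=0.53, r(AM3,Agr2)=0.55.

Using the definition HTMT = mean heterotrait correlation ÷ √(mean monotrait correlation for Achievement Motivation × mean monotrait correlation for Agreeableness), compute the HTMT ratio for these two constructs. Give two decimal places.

Mean heterotrait r = 3.41/6 = 0.5683.
Mean within-AM = 1.93/3 = 0.6433; mean within-Agr = 0.61/1 = 0.6100.
Geometric mean = √(0.6433 × 0.6100) = 0.6264.
HTMT = 0.5683 / 0.6264 = 0.91.

0.91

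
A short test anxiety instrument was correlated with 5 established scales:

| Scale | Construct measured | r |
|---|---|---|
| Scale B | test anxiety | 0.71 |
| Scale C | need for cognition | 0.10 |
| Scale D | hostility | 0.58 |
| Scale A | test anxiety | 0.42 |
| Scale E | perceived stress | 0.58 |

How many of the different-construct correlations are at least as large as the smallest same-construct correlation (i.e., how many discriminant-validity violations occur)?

Convergent (same construct = test anxiety): Scale B, Scale A.
Smallest convergent = 0.42. Discriminant values: 0.10, 0.58, 0.58; count ≥ 0.42 → 2.

2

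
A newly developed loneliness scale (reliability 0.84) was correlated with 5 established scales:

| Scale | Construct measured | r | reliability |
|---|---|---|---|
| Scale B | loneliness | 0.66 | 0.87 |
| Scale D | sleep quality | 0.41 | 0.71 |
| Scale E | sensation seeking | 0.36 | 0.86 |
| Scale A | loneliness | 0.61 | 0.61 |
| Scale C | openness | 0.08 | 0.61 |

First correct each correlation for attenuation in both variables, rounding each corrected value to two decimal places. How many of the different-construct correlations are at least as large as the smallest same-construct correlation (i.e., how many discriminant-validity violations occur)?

Disattenuated r (r / √(r_scale · r_new)):
  Scale B (conv): 0.66 / √(0.87·0.84) = 0.77
  Scale D (disc): 0.41 / √(0.71·0.84) = 0.53
  Scale E (disc): 0.36 / √(0.86·0.84) = 0.42
  Scale A (conv): 0.61 / √(0.61·0.84) = 0.85
  Scale C (disc): 0.08 / √(0.61·0.84) = 0.11
Smallest convergent = 0.77. Discriminant values: 0.53, 0.42, 0.11; count ≥ 0.77 → 0.

0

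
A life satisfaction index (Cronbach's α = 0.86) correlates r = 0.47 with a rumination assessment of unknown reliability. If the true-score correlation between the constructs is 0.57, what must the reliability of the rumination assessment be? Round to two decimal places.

r_true = r_obs / √(r_xx · r_yy) ⇒ 0.57 = 0.47 / √(0.86 · r_yy).
√(0.86 · r_yy) = 0.47 / 0.57 = 0.8246; 0.86 · r_yy = 0.6800; r_yy = 0.6800 / 0.86 ≈ 0.79.

0.79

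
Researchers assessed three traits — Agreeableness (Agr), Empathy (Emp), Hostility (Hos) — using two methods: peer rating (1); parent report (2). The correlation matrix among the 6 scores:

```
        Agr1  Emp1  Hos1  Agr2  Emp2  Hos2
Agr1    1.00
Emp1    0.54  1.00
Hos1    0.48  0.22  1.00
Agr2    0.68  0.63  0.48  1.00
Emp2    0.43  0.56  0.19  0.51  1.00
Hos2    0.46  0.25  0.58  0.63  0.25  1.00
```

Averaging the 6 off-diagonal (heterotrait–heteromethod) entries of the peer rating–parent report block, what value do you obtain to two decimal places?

0.41

HTHM values (method 1 × method 2): 0.43, 0.46, 0.63, 0.25, 0.48, 0.19; mean = 2.44/6 = 0.41.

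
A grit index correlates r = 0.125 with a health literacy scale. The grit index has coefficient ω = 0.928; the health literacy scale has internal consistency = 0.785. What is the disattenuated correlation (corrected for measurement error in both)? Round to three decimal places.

r_true = r_obs / √(r_xx · r_yy) = 0.125 / √(0.928 × 0.785) = 0.125 / √0.728480 = 0.125 / 0.8535 ≈ 0.146.

0.146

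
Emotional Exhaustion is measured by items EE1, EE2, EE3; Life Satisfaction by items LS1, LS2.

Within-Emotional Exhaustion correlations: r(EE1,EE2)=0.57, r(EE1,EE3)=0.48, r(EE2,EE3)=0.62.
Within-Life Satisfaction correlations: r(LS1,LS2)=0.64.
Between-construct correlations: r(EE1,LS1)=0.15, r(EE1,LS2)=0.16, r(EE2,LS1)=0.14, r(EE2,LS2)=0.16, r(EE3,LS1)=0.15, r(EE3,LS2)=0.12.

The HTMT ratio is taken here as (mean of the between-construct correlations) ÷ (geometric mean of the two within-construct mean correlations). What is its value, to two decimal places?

Between-construct mean = 0.88/6 = 0.1467.
Mean within-EE = 1.67/3 = 0.5567; mean within-LS = 0.64/1 = 0.6400.
Geometric mean = √(0.5567 × 0.6400) = 0.5969.
HTMT = 0.1467 / 0.5969 = 0.25.

0.25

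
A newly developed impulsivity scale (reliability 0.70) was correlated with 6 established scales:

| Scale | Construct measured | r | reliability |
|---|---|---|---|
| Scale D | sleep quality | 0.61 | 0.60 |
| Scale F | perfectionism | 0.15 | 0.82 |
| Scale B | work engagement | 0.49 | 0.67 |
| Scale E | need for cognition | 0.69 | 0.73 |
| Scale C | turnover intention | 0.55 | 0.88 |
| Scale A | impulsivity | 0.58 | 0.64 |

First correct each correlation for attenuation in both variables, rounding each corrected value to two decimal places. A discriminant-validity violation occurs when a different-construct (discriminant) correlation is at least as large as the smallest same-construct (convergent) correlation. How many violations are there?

2

Disattenuated r (r / √(r_scale · r_new)):
  Scale D (disc): 0.61 / √(0.60·0.70) = 0.94
  Scale F (disc): 0.15 / √(0.82·0.70) = 0.20
  Scale B (disc): 0.49 / √(0.67·0.70) = 0.72
  Scale E (disc): 0.69 / √(0.73·0.70) = 0.97
  Scale C (disc): 0.55 / √(0.88·0.70) = 0.70
  Scale A (conv): 0.58 / √(0.64·0.70) = 0.87
Smallest convergent = 0.87. Discriminant values: 0.94, 0.20, 0.72, 0.97, 0.70; count ≥ 0.87 → 2.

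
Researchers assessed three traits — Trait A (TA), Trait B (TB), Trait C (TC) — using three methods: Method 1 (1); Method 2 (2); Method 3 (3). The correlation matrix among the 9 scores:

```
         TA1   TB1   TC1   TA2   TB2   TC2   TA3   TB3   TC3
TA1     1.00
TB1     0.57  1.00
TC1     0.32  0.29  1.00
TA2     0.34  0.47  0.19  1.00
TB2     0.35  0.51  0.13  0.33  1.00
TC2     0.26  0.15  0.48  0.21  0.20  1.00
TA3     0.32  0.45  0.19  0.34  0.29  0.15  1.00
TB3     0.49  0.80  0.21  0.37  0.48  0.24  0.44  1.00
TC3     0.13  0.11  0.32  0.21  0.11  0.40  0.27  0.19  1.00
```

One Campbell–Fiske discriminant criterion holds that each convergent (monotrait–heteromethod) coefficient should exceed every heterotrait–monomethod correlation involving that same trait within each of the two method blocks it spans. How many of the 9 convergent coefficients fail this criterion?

5

Checking each validity diagonal entry against its comparison values:
TA (methods 1·2): 0.34 vs {0.57, 0.33, 0.32, 0.21} → fail.
TA (methods 1·3): 0.32 vs {0.57, 0.44, 0.32, 0.27} → fail.
TA (methods 2·3): 0.34 vs {0.33, 0.44, 0.21, 0.27} → fail.
TB (methods 1·2): 0.51 vs {0.57, 0.33, 0.29, 0.20} → fail.
TB (methods 1·3): 0.80 vs {0.57, 0.44, 0.29, 0.19} → pass.
TB (methods 2·3): 0.48 vs {0.33, 0.44, 0.20, 0.19} → pass.
TC (methods 1·2): 0.48 vs {0.32, 0.21, 0.29, 0.20} → pass.
TC (methods 1·3): 0.32 vs {0.32, 0.27, 0.29, 0.19} → fail.
TC (methods 2·3): 0.40 vs {0.21, 0.27, 0.20, 0.19} → pass.
5 of 9 fail.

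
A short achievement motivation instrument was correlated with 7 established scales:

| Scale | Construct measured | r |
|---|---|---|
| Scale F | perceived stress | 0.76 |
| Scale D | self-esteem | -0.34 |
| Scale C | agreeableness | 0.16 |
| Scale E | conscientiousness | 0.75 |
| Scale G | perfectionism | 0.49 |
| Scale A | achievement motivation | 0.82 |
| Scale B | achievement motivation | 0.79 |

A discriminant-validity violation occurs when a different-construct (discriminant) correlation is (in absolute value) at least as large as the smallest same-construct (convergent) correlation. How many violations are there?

0

Convergent (same construct = achievement motivation): Scale A, Scale B.
Smallest convergent = 0.79. Discriminant |r|: 0.76, 0.34, 0.16, 0.75, 0.49; count ≥ 0.79 → 0.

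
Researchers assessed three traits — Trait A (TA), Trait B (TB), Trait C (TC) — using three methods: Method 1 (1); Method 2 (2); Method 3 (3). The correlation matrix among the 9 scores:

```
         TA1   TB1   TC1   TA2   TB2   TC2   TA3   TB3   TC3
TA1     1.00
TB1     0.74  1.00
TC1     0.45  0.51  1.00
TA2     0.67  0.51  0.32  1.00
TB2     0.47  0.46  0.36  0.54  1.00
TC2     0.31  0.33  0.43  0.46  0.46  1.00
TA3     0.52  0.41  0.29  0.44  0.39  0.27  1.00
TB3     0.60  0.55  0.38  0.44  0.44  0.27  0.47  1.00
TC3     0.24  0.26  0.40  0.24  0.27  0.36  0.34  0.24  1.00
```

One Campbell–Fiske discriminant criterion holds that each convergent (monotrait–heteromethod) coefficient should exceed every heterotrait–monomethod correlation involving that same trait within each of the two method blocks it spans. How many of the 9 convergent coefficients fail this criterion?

9

Checking each validity diagonal entry against its comparison values:
TA (methods 1·2): 0.67 vs {0.74, 0.54, 0.45, 0.46} → fail.
TA (methods 1·3): 0.52 vs {0.74, 0.47, 0.45, 0.34} → fail.
TA (methods 2·3): 0.44 vs {0.54, 0.47, 0.46, 0.34} → fail.
TB (methods 1·2): 0.46 vs {0.74, 0.54, 0.51, 0.46} → fail.
TB (methods 1·3): 0.55 vs {0.74, 0.47, 0.51, 0.24} → fail.
TB (methods 2·3): 0.44 vs {0.54, 0.47, 0.46, 0.24} → fail.
TC (methods 1·2): 0.43 vs {0.45, 0.46, 0.51, 0.46} → fail.
TC (methods 1·3): 0.40 vs {0.45, 0.34, 0.51, 0.24} → fail.
TC (methods 2·3): 0.36 vs {0.46, 0.34, 0.46, 0.24} → fail.
9 of 9 fail.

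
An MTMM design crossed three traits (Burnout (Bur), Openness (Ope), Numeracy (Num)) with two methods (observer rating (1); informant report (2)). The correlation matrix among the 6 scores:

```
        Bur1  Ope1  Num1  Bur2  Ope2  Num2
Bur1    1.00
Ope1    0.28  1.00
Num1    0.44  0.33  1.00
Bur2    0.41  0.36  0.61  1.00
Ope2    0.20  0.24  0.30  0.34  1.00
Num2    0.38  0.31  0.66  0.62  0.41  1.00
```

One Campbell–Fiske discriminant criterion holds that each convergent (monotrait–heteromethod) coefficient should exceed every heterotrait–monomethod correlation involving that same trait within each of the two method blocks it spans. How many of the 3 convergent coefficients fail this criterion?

2

Convergent coefficients and their comparison sets:
Bur (methods 1·2): 0.41 vs {0.28, 0.34, 0.44, 0.62} → fail.
Ope (methods 1·2): 0.24 vs {0.28, 0.34, 0.33, 0.41} → fail.
Num (methods 1·2): 0.66 vs {0.44, 0.62, 0.33, 0.41} → pass.
2 of 3 fail.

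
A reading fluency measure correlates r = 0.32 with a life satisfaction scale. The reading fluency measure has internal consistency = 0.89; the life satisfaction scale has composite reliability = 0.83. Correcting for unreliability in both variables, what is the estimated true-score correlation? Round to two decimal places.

0.37

r_true = r_obs / √(r_xx · r_yy) = 0.32 / √(0.89 × 0.83) = 0.32 / √0.7387 = 0.32 / 0.8595 ≈ 0.37.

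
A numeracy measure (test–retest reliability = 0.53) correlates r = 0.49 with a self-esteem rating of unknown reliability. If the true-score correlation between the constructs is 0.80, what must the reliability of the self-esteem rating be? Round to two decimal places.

0.71

r_true = r_obs / √(r_xx · r_yy) ⇒ 0.80 = 0.49 / √(0.53 · r_yy).
√(0.53 · r_yy) = 0.49 / 0.80 = 0.6125; 0.53 · r_yy = 0.3752; r_yy = 0.3752 / 0.53 ≈ 0.71.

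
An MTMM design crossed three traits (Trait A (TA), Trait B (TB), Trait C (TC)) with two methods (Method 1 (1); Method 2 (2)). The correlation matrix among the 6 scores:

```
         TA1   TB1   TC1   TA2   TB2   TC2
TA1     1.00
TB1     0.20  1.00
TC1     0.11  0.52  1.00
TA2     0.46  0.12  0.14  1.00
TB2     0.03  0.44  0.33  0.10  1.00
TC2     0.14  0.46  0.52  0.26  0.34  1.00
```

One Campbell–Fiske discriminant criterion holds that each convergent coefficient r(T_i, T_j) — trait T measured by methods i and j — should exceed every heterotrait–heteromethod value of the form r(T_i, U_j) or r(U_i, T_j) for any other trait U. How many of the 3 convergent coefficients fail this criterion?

1

Checking each validity diagonal entry against its comparison values:
TA (methods 1·2): 0.46 vs {0.03, 0.12, 0.14, 0.14} → pass.
TB (methods 1·2): 0.44 vs {0.12, 0.03, 0.46, 0.33} → fail.
TC (methods 1·2): 0.52 vs {0.14, 0.14, 0.33, 0.46} → pass.
1 of 3 fail.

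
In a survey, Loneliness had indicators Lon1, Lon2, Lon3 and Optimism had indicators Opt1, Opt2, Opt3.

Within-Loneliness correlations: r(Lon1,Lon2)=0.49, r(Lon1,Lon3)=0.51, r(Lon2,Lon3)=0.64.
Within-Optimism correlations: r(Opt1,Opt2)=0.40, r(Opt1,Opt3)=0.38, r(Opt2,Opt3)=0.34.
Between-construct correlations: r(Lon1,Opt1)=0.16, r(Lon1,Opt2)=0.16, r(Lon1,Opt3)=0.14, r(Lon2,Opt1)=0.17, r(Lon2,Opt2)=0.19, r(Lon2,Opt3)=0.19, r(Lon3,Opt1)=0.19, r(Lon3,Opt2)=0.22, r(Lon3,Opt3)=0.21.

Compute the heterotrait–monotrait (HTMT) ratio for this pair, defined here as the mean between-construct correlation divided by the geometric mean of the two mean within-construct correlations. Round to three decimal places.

0.401

Mean between = 1.63/9 = 0.1811.
Mean within-Lon = 1.64/3 = 0.5467; mean within-Opt = 1.12/3 = 0.3733.
Geometric mean = √(0.5467 × 0.3733) = 0.4518.
HTMT = 0.1811 / 0.4518 = 0.401.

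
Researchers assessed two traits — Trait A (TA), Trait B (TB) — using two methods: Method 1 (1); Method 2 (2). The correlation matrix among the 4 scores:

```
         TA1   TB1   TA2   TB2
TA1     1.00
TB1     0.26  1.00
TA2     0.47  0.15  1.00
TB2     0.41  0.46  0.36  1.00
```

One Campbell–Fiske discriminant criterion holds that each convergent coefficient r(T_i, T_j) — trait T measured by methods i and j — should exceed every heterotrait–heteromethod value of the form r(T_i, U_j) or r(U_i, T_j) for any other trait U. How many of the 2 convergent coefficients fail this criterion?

0

Each convergent coefficient versus the relevant comparison correlations:
TA (methods 1·2): 0.47 vs {0.41, 0.15} → pass.
TB (methods 1·2): 0.46 vs {0.15, 0.41} → pass.
0 of 2 fail.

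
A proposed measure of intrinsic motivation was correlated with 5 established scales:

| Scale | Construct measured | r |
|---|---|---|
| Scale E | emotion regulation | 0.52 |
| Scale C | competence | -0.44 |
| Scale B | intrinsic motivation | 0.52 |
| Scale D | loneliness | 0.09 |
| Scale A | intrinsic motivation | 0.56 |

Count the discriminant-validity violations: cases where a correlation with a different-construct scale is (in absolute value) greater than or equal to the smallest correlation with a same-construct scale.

Convergent (same construct = intrinsic motivation): Scale B, Scale A.
Smallest convergent = 0.52. Discriminant |r|: 0.52, 0.44, 0.09; count ≥ 0.52 → 1.

1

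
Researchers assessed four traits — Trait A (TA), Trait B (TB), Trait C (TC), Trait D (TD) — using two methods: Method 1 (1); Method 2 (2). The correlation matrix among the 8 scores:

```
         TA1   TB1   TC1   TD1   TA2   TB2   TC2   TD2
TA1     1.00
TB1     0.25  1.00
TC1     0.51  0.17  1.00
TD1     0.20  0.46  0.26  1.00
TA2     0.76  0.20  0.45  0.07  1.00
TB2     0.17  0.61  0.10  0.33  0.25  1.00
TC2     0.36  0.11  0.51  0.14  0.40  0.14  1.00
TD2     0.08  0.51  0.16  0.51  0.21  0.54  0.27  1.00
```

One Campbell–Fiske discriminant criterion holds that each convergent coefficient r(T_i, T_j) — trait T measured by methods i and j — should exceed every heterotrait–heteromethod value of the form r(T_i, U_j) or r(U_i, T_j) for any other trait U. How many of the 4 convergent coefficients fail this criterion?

Convergent coefficients and their comparison sets:
TA (methods 1·2): 0.76 vs {0.17, 0.20, 0.36, 0.45, 0.08, 0.07} → pass.
TB (methods 1·2): 0.61 vs {0.20, 0.17, 0.11, 0.10, 0.51, 0.33} → pass.
TC (methods 1·2): 0.51 vs {0.45, 0.36, 0.10, 0.11, 0.16, 0.14} → pass.
TD (methods 1·2): 0.51 vs {0.07, 0.08, 0.33, 0.51, 0.14, 0.16} → fail.
1 of 4 fail.

1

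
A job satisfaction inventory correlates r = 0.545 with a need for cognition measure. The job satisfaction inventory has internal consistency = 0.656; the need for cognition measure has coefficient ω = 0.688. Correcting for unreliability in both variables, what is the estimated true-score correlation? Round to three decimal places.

0.811

r_true = r_obs / √(r_xx · r_yy) = 0.545 / √(0.656 × 0.688) = 0.545 / √0.451328 = 0.545 / 0.6718 ≈ 0.811.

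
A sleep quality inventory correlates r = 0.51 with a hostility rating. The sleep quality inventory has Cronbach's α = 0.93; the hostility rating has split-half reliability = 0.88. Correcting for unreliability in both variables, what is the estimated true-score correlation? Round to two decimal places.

0.56

r_true = r_obs / √(r_xx · r_yy) = 0.51 / √(0.93 × 0.88) = 0.51 / √0.8184 = 0.51 / 0.9047 ≈ 0.56.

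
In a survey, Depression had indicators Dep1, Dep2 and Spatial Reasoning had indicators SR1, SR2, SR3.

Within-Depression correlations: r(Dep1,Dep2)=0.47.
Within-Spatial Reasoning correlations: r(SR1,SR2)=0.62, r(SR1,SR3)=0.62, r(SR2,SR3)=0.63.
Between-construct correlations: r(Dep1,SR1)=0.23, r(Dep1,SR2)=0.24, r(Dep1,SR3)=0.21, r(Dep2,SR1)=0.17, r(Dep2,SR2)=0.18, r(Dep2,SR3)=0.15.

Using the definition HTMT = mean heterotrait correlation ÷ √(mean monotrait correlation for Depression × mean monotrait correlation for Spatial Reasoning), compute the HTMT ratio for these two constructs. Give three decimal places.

0.363

Mean between = 1.18/6 = 0.1967.
Mean within-Dep = 0.47/1 = 0.4700; mean within-SR = 1.87/3 = 0.6233.
Geometric mean = √(0.4700 × 0.6233) = 0.5412.
HTMT = 0.1967 / 0.5412 = 0.363.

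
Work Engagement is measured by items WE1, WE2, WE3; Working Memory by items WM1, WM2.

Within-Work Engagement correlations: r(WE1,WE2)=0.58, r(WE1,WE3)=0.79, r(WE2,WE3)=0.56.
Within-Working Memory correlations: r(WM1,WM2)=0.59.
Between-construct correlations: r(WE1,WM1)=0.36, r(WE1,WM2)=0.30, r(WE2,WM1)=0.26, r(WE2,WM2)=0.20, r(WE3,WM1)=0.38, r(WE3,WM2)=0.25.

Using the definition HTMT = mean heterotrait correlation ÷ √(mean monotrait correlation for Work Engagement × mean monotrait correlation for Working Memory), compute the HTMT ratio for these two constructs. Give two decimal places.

0.47

Mean between = 1.75/6 = 0.2917.
Mean within-WE = 1.93/3 = 0.6433; mean within-WM = 0.59/1 = 0.5900.
Geometric mean = √(0.6433 × 0.5900) = 0.6161.
HTMT = 0.2917 / 0.6161 = 0.47.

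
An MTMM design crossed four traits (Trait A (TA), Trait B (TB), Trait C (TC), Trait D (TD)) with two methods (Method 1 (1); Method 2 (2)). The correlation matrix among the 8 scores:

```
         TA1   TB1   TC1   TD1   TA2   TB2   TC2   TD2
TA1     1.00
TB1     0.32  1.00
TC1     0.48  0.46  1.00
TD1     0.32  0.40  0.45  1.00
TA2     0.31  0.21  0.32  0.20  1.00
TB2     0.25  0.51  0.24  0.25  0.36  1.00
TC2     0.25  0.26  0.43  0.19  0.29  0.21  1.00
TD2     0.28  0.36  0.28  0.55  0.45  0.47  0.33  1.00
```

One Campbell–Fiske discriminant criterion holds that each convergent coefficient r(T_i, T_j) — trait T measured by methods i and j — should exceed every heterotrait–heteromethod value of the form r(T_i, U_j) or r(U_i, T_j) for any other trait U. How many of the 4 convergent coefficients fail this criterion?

1

Convergent coefficients and their comparison sets:
TA (methods 1·2): 0.31 vs {0.25, 0.21, 0.25, 0.32, 0.28, 0.20} → fail.
TB (methods 1·2): 0.51 vs {0.21, 0.25, 0.26, 0.24, 0.36, 0.25} → pass.
TC (methods 1·2): 0.43 vs {0.32, 0.25, 0.24, 0.26, 0.28, 0.19} → pass.
TD (methods 1·2): 0.55 vs {0.20, 0.28, 0.25, 0.36, 0.19, 0.28} → pass.
1 of 4 fail.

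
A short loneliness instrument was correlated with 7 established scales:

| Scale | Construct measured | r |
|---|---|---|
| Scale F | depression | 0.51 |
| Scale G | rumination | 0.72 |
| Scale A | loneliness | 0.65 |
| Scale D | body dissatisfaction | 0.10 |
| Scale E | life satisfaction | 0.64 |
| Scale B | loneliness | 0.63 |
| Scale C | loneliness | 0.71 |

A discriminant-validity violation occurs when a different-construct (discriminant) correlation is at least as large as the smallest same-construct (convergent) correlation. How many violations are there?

2

Convergent (same construct = loneliness): Scale A, Scale B, Scale C.
Smallest convergent = 0.63. Discriminant values: 0.51, 0.72, 0.10, 0.64; count ≥ 0.63 → 2.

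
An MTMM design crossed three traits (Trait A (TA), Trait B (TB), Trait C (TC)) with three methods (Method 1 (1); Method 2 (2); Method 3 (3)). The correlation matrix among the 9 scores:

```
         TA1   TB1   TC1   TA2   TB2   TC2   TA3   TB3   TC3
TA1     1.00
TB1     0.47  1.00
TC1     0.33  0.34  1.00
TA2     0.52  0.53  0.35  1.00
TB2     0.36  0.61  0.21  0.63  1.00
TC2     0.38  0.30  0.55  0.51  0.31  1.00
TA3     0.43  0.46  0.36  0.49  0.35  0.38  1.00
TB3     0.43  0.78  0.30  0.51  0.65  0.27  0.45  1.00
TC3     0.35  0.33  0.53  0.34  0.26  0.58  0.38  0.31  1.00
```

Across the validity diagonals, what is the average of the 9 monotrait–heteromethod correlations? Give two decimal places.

0.57

Convergent values: 0.52, 0.43, 0.49, 0.61, 0.78, 0.65, 0.55, 0.53, 0.58; mean = 5.14/9 = 0.57.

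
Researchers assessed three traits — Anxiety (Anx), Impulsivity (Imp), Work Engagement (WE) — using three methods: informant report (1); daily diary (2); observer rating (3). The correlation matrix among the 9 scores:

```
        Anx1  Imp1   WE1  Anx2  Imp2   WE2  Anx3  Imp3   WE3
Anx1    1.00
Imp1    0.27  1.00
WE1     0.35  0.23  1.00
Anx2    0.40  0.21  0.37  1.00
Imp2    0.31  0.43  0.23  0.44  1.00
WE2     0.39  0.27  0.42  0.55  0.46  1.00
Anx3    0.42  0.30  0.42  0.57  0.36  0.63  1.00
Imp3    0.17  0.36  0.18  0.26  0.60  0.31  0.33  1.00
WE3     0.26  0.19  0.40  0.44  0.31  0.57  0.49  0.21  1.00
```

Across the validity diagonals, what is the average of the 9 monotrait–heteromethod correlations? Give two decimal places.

0.46

Convergent values: 0.40, 0.42, 0.57, 0.43, 0.36, 0.60, 0.42, 0.40, 0.57; mean = 4.17/9 = 0.46.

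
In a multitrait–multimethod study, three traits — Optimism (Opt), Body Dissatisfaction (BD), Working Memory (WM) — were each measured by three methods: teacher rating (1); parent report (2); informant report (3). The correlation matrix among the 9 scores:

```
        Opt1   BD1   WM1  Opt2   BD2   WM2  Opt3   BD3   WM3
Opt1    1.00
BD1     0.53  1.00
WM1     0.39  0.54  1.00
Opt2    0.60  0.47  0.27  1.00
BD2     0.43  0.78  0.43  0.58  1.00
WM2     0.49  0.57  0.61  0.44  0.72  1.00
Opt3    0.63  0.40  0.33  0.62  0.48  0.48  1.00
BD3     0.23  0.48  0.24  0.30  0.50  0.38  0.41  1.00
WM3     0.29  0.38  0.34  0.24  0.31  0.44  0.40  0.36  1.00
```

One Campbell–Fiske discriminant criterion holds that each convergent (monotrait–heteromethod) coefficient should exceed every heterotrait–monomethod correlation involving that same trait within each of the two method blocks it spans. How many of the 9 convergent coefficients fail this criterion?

5

Checking each validity diagonal entry against its comparison values:
Opt (methods 1·2): 0.60 vs {0.53, 0.58, 0.39, 0.44} → pass.
Opt (methods 1·3): 0.63 vs {0.53, 0.41, 0.39, 0.40} → pass.
Opt (methods 2·3): 0.62 vs {0.58, 0.41, 0.44, 0.40} → pass.
BD (methods 1·2): 0.78 vs {0.53, 0.58, 0.54, 0.72} → pass.
BD (methods 1·3): 0.48 vs {0.53, 0.41, 0.54, 0.36} → fail.
BD (methods 2·3): 0.50 vs {0.58, 0.41, 0.72, 0.36} → fail.
WM (methods 1·2): 0.61 vs {0.39, 0.44, 0.54, 0.72} → fail.
WM (methods 1·3): 0.34 vs {0.39, 0.40, 0.54, 0.36} → fail.
WM (methods 2·3): 0.44 vs {0.44, 0.40, 0.72, 0.36} → fail.
5 of 9 fail.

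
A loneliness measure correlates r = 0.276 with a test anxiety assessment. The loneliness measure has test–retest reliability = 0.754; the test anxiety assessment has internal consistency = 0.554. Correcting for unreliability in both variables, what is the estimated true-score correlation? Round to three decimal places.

0.427

r_true = r_obs / √(r_xx · r_yy) = 0.276 / √(0.754 × 0.554) = 0.276 / √0.417716 = 0.276 / 0.6463 ≈ 0.427.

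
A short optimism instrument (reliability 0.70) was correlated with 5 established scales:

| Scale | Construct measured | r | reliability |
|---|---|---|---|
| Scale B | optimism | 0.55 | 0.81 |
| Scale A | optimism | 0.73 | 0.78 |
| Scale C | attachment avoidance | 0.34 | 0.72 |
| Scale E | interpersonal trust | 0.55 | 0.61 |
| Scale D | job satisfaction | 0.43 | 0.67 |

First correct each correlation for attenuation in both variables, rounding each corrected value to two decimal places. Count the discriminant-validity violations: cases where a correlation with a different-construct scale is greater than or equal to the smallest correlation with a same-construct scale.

1

Disattenuated r (r / √(r_scale · r_new)):
  Scale B (conv): 0.55 / √(0.81·0.70) = 0.73
  Scale A (conv): 0.73 / √(0.78·0.70) = 0.99
  Scale C (disc): 0.34 / √(0.72·0.70) = 0.48
  Scale E (disc): 0.55 / √(0.61·0.70) = 0.84
  Scale D (disc): 0.43 / √(0.67·0.70) = 0.63
Smallest convergent = 0.73. Discriminant values: 0.48, 0.84, 0.63; count ≥ 0.73 → 1.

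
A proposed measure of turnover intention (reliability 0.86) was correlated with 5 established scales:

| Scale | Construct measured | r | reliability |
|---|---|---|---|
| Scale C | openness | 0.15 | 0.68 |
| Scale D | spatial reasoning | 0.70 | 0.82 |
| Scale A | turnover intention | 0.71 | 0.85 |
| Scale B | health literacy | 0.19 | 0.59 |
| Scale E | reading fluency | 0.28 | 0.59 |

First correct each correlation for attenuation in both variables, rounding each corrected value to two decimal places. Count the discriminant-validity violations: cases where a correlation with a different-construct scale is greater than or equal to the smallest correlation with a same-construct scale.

Disattenuated r (r / √(r_scale · r_new)):
  Scale C (disc): 0.15 / √(0.68·0.86) = 0.20
  Scale D (disc): 0.70 / √(0.82·0.86) = 0.83
  Scale A (conv): 0.71 / √(0.85·0.86) = 0.83
  Scale B (disc): 0.19 / √(0.59·0.86) = 0.27
  Scale E (disc): 0.28 / √(0.59·0.86) = 0.39
Smallest convergent = 0.83. Discriminant values: 0.20, 0.83, 0.27, 0.39; count ≥ 0.83 → 1.

1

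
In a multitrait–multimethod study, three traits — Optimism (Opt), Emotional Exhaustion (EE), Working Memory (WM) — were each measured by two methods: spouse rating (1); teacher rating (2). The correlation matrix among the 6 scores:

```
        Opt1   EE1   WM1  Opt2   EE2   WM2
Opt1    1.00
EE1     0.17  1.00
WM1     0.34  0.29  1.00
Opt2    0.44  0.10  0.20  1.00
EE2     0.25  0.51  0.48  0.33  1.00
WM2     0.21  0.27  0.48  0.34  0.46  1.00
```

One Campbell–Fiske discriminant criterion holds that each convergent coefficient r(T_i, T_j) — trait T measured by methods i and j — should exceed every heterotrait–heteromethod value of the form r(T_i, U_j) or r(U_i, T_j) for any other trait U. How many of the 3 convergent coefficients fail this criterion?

Each convergent coefficient versus the relevant comparison correlations:
Opt (methods 1·2): 0.44 vs {0.25, 0.10, 0.21, 0.20} → pass.
EE (methods 1·2): 0.51 vs {0.10, 0.25, 0.27, 0.48} → pass.
WM (methods 1·2): 0.48 vs {0.20, 0.21, 0.48, 0.27} → fail.
1 of 3 fail.

1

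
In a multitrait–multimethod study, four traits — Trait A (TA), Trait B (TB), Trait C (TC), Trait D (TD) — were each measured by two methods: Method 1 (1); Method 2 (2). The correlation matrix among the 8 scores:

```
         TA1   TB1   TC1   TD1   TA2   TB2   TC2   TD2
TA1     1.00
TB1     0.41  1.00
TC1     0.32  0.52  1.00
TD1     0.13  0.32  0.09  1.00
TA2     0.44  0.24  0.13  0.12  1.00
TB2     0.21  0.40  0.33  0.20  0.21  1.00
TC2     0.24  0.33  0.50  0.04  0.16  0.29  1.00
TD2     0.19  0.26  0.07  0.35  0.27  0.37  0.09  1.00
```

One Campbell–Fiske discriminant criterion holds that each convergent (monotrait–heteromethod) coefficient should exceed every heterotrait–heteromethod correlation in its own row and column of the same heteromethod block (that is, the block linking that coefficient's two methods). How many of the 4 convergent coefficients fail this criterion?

0

Each convergent coefficient versus the relevant comparison correlations:
TA (methods 1·2): 0.44 vs {0.21, 0.24, 0.24, 0.13, 0.19, 0.12} → pass.
TB (methods 1·2): 0.40 vs {0.24, 0.21, 0.33, 0.33, 0.26, 0.20} → pass.
TC (methods 1·2): 0.50 vs {0.13, 0.24, 0.33, 0.33, 0.07, 0.04} → pass.
TD (methods 1·2): 0.35 vs {0.12, 0.19, 0.20, 0.26, 0.04, 0.07} → pass.
0 of 4 fail.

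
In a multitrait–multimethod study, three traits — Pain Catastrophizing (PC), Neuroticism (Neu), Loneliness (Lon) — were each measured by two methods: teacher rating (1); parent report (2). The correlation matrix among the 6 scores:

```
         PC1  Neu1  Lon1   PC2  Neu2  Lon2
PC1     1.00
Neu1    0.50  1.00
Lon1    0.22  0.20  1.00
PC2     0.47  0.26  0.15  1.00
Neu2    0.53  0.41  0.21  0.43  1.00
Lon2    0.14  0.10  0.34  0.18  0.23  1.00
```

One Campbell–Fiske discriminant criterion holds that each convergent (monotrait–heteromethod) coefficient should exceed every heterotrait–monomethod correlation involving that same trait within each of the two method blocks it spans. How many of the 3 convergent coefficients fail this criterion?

Each convergent coefficient versus the relevant comparison correlations:
PC (methods 1·2): 0.47 vs {0.50, 0.43, 0.22, 0.18} → fail.
Neu (methods 1·2): 0.41 vs {0.50, 0.43, 0.20, 0.23} → fail.
Lon (methods 1·2): 0.34 vs {0.22, 0.18, 0.20, 0.23} → pass.
2 of 3 fail.

2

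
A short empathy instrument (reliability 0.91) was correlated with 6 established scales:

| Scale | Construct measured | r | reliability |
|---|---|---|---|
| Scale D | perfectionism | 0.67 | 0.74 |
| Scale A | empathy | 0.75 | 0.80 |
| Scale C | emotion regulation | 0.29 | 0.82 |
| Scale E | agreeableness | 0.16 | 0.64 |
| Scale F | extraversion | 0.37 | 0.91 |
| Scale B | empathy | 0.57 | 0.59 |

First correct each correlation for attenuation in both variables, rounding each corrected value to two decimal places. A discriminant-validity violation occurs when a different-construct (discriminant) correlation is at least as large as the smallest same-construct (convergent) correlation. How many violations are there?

1

Disattenuated r (r / √(r_scale · r_new)):
  Scale D (disc): 0.67 / √(0.74·0.91) = 0.82
  Scale A (conv): 0.75 / √(0.80·0.91) = 0.88
  Scale C (disc): 0.29 / √(0.82·0.91) = 0.34
  Scale E (disc): 0.16 / √(0.64·0.91) = 0.21
  Scale F (disc): 0.37 / √(0.91·0.91) = 0.41
  Scale B (conv): 0.57 / √(0.59·0.91) = 0.78
Smallest convergent = 0.78. Discriminant values: 0.82, 0.34, 0.21, 0.41; count ≥ 0.78 → 1.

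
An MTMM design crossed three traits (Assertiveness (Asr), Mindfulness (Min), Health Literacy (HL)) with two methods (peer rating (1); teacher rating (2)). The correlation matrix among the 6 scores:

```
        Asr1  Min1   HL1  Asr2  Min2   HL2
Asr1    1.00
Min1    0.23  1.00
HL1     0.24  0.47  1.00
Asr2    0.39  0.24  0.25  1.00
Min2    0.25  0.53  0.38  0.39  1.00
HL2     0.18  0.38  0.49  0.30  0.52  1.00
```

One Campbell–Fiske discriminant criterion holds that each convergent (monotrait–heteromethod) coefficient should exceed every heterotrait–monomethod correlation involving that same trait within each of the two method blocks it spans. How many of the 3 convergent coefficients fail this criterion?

2

Checking each validity diagonal entry against its comparison values:
Asr (methods 1·2): 0.39 vs {0.23, 0.39, 0.24, 0.30} → fail.
Min (methods 1·2): 0.53 vs {0.23, 0.39, 0.47, 0.52} → pass.
HL (methods 1·2): 0.49 vs {0.24, 0.30, 0.47, 0.52} → fail.
2 of 3 fail.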